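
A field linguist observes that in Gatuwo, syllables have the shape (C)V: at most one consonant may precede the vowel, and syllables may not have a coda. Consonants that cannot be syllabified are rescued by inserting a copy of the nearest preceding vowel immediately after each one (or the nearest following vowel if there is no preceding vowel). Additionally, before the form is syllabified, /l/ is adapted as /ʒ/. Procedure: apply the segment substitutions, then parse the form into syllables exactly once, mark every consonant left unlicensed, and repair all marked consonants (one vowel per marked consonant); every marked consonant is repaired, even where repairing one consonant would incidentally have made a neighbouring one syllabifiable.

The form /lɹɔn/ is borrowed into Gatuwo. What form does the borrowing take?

Substitution: /l/ → /ʒ/, giving /ʒɹɔn/.
Syllabifying with onset maximization leaves /ʒ/, /n/ stranded (no codas are permitted; onsets are limited to one consonant).
Each unlicensed consonant becomes the onset of a new syllable: /ʒ/ → /ʒɔ/, /n/ → /nɔ/.

ʒɔɹɔnɔ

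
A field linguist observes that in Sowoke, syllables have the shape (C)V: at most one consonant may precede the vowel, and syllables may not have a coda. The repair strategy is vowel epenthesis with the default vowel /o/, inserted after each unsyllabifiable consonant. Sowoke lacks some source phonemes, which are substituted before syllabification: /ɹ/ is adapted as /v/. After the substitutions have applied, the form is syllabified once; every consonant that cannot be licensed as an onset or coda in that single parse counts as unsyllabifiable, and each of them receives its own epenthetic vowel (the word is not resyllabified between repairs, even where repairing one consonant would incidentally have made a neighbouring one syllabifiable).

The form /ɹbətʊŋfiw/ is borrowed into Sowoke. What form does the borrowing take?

vobətʊŋofiwo

Substitution: /ɹ/ → /v/, giving /vbətʊŋfiw/.
Under (C)V, the unsyllabifiable consonants are /v/, /ŋ/, /w/ (no codas are permitted; onsets are limited to one consonant).
Epenthesis after each stranded consonant: /v/ → /vo/, /ŋ/ → /ŋo/, /w/ → /wo/.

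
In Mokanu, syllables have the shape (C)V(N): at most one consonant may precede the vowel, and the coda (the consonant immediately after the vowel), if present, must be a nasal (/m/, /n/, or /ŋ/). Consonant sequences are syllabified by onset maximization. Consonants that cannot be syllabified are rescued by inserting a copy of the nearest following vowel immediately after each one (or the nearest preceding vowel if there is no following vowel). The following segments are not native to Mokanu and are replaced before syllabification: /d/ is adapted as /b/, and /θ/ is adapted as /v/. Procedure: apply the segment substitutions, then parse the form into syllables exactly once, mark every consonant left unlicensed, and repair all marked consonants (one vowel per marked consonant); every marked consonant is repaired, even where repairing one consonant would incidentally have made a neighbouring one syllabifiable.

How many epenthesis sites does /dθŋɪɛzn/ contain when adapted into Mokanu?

After substitution the input is /bvŋɪɛzn/.
The unsyllabifiable consonants are /b/, /v/, /z/, /n/; each receives one epenthetic vowel.

4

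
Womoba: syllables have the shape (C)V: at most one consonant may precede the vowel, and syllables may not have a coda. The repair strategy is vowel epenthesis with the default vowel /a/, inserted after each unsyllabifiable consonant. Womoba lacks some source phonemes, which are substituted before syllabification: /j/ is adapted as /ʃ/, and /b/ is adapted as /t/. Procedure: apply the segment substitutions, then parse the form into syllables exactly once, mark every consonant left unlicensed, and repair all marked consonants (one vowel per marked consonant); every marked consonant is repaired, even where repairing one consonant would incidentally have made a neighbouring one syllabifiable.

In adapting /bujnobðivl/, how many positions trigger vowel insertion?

After substitution the input is /tuʃnotðivl/.
The unsyllabifiable consonants are /ʃ/, /t/, /v/, /l/; each receives one epenthetic vowel.

4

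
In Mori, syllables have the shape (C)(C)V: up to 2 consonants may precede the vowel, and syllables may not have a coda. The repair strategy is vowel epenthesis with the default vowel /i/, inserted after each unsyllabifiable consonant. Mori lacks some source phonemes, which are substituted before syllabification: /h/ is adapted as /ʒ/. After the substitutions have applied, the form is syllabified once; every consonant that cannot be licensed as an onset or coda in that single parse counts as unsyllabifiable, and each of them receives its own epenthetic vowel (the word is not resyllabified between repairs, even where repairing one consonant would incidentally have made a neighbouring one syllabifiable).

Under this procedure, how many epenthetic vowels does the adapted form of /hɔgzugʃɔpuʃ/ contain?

1

After substitution the input is /ʒɔgzugʃɔpuʃ/.
The unsyllabifiable consonants are /ʃ/; each receives one epenthetic vowel.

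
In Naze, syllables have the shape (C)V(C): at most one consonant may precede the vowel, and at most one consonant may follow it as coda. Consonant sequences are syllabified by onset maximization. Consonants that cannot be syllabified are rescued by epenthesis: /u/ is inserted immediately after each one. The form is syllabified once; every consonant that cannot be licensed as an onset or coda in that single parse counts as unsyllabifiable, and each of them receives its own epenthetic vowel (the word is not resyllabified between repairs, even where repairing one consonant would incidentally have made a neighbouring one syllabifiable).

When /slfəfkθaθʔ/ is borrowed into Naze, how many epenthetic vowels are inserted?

The unsyllabifiable consonants are /s/, /l/, /k/, /ʔ/; each receives one epenthetic vowel.

4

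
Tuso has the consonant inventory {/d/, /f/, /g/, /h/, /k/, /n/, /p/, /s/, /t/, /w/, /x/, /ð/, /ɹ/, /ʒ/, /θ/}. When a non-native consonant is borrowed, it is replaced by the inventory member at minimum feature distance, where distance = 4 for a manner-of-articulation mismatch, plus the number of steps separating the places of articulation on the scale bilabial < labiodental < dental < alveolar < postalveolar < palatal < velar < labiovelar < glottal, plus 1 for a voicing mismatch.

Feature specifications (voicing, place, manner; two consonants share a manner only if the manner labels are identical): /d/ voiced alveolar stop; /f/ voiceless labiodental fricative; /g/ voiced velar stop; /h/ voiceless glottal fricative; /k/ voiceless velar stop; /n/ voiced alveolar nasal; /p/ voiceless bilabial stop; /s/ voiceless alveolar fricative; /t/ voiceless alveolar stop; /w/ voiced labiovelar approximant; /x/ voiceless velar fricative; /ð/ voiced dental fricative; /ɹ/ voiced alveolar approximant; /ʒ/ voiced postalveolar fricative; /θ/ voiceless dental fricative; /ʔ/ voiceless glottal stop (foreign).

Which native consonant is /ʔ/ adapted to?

k

/k/ is closest: same manner (stop), place distance 2 (glottal→velar), same voicing; total 2. Next closest is /g/ at distance 3.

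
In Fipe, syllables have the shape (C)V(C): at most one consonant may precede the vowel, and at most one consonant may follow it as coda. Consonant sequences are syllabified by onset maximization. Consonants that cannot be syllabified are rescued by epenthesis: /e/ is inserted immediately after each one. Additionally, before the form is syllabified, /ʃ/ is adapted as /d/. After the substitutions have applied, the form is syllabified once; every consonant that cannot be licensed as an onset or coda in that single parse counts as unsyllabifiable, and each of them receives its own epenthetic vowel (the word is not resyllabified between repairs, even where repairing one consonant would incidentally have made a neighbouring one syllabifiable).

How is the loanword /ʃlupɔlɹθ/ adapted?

delupɔlɹeθe

Substitution: /ʃ/ → /d/, giving /dlupɔlɹθ/.
Under (C)V(C), the unsyllabifiable consonants are /d/, /ɹ/, /θ/ (at most one coda consonant is licensed; onsets are limited to one consonant).
Each unlicensed consonant becomes the onset of a new syllable: /d/ → /de/, /ɹ/ → /ɹe/, /θ/ → /θe/.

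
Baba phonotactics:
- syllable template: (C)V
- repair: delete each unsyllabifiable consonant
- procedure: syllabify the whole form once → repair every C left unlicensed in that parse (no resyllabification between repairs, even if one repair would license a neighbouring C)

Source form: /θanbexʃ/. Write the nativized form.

The consonants /n/, /x/, /ʃ/ cannot be parsed into a legal (C)V syllable (no codas are permitted; onsets are limited to one consonant).
Deleting the stranded consonants removes /n/, /x/, /ʃ/.

θabe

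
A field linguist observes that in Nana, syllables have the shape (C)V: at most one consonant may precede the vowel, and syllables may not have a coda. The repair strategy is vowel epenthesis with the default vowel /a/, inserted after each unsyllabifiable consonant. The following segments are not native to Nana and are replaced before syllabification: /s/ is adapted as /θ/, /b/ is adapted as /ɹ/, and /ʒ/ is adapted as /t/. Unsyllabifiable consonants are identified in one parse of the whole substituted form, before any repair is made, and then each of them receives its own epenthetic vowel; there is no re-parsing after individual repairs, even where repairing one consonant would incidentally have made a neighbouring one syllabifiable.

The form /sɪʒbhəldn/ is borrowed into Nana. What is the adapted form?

θɪtaɹahəladana

Substitution: /s/ → /θ/, /ʒ/ → /t/, /b/ → /ɹ/, giving /θɪtɹhəldn/.
Syllabifying with onset maximization leaves /t/, /ɹ/, /l/, /d/, /n/ stranded (no codas are permitted; onsets are limited to one consonant).
Inserting the epenthetic vowel yields /t/ → /ta/, /ɹ/ → /ɹa/, /l/ → /la/, /d/ → /da/, /n/ → /na/.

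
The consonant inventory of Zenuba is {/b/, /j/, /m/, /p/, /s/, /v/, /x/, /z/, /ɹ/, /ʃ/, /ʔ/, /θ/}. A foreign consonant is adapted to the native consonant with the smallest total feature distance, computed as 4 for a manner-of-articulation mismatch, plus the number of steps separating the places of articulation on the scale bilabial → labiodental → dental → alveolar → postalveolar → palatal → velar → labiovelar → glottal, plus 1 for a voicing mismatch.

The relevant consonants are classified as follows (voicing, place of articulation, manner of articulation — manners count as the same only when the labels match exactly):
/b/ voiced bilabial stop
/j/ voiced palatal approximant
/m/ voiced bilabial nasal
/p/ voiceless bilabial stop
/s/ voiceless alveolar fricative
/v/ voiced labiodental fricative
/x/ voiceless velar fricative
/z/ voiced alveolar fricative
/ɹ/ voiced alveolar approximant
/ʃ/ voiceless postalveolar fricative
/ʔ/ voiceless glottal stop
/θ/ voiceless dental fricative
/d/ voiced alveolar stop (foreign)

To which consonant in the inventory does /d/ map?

/b/ is closest: same manner (stop), place distance 3 (alveolar→bilabial), same voicing; total 3. Next closest is /p/ at distance 4.

b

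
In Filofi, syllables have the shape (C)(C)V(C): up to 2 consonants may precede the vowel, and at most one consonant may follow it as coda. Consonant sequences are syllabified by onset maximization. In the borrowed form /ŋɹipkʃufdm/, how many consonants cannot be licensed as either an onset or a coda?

2

The consonants /d/, /m/ cannot be parsed into a legal (C)(C)V(C) syllable (at most one coda consonant is licensed; onsets may contain at most 2 consonants).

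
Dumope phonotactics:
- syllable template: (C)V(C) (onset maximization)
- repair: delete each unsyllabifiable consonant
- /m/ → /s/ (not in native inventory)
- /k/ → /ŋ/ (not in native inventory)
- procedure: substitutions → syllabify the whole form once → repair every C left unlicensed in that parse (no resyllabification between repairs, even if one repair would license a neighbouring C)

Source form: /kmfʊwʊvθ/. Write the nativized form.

fʊwʊv

Substitution: /k/ → /ŋ/, /m/ → /s/, giving /ŋsfʊwʊvθ/.
The consonants /ŋ/, /s/, /θ/ cannot be parsed into a legal (C)V(C) syllable (at most one coda consonant is licensed; onsets are limited to one consonant).
Each unlicensed consonant is deleted: /ŋ/, /s/, /θ/.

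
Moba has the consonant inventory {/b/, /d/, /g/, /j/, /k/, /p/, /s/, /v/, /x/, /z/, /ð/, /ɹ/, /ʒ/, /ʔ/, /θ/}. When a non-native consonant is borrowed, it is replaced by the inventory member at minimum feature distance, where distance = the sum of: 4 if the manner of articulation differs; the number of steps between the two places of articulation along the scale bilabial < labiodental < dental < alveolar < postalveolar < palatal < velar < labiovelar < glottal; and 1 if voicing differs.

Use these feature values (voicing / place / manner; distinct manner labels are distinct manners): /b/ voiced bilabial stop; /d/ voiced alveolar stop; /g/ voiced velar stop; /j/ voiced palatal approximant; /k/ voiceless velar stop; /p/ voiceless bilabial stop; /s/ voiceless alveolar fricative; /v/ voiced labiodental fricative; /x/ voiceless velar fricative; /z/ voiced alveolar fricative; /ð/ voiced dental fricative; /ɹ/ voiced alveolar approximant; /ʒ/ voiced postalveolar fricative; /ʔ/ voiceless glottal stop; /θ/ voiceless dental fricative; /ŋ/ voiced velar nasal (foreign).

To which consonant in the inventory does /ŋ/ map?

g

/g/ is closest: manner differs (nasal→stop, +4), place distance 0 (velar→velar), same voicing; total 4. Next closest is /j/ at distance 5.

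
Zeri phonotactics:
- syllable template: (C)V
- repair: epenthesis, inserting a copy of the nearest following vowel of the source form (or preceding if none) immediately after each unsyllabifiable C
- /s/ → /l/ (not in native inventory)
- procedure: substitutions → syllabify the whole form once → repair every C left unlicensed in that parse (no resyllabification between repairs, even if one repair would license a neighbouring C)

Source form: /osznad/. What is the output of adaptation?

olazanada

Substitution: /s/ → /l/, giving /olznad/.
Under (C)V, the unsyllabifiable consonants are /l/, /z/, /d/ (no codas are permitted; onsets are limited to one consonant).
Epenthesis after each stranded consonant: /l/ → /la/, /z/ → /za/, /d/ → /da/.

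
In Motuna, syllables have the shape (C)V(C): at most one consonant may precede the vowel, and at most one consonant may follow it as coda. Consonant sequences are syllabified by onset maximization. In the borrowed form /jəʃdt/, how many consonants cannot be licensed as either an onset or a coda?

Syllabifying with onset maximization leaves /d/, /t/ stranded (at most one coda consonant is licensed; onsets are limited to one consonant).

2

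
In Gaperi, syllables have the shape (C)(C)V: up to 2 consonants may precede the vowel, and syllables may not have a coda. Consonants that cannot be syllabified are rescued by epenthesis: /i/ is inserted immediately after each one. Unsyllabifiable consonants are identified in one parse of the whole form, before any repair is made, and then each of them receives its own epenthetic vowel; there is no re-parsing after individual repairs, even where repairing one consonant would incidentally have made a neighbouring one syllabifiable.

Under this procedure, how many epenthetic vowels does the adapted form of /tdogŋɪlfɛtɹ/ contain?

The unsyllabifiable consonants are /t/, /ɹ/; each receives one epenthetic vowel.

2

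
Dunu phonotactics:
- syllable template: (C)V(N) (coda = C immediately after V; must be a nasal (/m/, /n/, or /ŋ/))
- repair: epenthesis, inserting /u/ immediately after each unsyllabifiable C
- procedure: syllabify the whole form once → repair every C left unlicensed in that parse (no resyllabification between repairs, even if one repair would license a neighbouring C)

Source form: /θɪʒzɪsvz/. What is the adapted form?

θɪʒuzɪsuvuzu

The consonants /ʒ/, /s/, /v/, /z/ cannot be parsed into a legal (C)V(N) syllable (only a nasal (/m/, /n/, or /ŋ/) is licensed in coda position; onsets are limited to one consonant).
Epenthesis after each stranded consonant: /ʒ/ → /ʒu/, /s/ → /su/, /v/ → /vu/, /z/ → /zu/.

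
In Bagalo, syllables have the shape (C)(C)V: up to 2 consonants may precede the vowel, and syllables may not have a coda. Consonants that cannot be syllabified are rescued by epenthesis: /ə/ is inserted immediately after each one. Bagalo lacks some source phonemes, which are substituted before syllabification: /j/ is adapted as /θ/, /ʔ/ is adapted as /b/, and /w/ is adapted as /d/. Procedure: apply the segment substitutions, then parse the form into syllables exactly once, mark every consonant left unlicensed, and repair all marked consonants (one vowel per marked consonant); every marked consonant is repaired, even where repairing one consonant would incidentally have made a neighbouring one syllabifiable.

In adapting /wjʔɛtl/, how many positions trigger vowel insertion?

After substitution the input is /dθbɛtl/.
The unsyllabifiable consonants are /d/, /t/, /l/; each receives one epenthetic vowel.

3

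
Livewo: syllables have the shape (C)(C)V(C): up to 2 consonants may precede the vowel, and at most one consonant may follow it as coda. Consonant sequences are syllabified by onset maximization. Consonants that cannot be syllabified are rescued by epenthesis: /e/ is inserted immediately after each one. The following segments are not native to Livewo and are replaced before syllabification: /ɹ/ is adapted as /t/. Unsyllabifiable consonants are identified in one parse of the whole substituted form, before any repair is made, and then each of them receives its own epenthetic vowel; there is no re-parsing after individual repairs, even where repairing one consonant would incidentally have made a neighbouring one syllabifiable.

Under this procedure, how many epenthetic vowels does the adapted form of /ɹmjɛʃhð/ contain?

3

After substitution the input is /tmjɛʃhð/.
The unsyllabifiable consonants are /t/, /h/, /ð/; each receives one epenthetic vowel.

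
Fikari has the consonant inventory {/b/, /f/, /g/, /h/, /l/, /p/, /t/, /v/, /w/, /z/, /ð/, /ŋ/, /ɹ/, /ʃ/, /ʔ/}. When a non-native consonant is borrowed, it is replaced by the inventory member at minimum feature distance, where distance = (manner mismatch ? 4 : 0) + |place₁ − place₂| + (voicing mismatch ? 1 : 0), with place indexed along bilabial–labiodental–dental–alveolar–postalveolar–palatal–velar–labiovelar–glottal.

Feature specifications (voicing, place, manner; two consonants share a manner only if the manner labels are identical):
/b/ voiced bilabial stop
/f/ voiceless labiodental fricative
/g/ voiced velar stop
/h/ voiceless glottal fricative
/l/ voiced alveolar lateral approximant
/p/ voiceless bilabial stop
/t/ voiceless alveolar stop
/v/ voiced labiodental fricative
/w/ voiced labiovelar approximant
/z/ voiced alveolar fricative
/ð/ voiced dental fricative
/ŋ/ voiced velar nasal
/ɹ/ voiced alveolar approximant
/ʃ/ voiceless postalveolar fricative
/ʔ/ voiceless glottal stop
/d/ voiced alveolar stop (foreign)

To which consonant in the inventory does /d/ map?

t

/t/ is closest: same manner (stop), place distance 0 (alveolar→alveolar), voicing differs (+1); total 1. Next closest is /b/ at distance 3.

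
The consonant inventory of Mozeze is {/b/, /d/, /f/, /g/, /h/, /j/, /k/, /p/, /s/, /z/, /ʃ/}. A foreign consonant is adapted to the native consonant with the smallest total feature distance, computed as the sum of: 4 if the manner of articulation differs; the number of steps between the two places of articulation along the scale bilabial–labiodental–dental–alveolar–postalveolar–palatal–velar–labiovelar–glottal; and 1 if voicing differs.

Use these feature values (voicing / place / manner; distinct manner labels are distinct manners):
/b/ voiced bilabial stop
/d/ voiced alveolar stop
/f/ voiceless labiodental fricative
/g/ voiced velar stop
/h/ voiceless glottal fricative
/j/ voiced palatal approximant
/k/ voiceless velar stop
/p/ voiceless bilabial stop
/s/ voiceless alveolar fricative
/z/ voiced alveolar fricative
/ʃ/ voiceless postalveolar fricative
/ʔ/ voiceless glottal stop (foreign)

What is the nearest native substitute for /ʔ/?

/k/ is closest: same manner (stop), place distance 2 (glottal→velar), same voicing; total 2. Next closest is /g/ at distance 3.

k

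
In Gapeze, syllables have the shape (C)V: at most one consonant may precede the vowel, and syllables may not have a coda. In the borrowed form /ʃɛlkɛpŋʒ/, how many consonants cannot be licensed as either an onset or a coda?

4

Under (C)V, the unsyllabifiable consonants are /l/, /p/, /ŋ/, /ʒ/ (no codas are permitted; onsets are limited to one consonant).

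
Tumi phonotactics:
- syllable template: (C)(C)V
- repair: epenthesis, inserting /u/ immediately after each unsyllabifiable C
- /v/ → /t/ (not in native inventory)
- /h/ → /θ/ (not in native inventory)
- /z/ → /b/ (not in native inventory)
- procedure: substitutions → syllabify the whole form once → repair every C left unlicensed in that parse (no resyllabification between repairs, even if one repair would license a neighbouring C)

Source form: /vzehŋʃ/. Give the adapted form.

Substitution: /v/ → /t/, /z/ → /b/, /h/ → /θ/, giving /tbeθŋʃ/.
Under (C)(C)V, the unsyllabifiable consonants are /θ/, /ŋ/, /ʃ/ (no codas are permitted; onsets may contain at most 2 consonants).
Each unlicensed consonant becomes the onset of a new syllable: /θ/ → /θu/, /ŋ/ → /ŋu/, /ʃ/ → /ʃu/.

tbeθuŋuʃu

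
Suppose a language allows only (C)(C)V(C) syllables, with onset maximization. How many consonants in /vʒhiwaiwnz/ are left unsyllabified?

3

Under (C)(C)V(C), the unsyllabifiable consonants are /v/, /n/, /z/ (at most one coda consonant is licensed; onsets may contain at most 2 consonants).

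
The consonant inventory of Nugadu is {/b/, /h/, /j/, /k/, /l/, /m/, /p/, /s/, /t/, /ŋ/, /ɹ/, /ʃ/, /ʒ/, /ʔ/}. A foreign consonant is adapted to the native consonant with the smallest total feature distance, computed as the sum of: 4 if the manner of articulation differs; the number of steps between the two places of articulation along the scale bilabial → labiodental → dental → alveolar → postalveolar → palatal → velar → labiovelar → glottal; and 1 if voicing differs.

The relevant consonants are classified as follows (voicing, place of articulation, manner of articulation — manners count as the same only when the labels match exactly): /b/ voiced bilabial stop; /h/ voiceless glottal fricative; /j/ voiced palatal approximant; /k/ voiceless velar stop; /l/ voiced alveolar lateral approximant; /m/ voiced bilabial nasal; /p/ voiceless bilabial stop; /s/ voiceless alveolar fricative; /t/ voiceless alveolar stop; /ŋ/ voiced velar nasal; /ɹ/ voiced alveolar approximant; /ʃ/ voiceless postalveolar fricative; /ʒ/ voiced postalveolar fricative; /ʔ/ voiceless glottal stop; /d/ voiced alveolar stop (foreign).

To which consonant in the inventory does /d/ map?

t

/t/ is closest: same manner (stop), place distance 0 (alveolar→alveolar), voicing differs (+1); total 1. Next closest is /b/ at distance 3.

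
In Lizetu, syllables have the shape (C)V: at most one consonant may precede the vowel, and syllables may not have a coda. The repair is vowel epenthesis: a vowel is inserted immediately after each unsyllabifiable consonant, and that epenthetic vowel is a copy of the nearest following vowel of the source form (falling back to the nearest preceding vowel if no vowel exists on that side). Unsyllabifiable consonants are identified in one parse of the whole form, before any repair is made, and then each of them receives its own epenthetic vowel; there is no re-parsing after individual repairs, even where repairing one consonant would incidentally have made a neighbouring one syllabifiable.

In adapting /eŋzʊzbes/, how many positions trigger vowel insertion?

3

The unsyllabifiable consonants are /ŋ/, /z/, /s/; each receives one epenthetic vowel.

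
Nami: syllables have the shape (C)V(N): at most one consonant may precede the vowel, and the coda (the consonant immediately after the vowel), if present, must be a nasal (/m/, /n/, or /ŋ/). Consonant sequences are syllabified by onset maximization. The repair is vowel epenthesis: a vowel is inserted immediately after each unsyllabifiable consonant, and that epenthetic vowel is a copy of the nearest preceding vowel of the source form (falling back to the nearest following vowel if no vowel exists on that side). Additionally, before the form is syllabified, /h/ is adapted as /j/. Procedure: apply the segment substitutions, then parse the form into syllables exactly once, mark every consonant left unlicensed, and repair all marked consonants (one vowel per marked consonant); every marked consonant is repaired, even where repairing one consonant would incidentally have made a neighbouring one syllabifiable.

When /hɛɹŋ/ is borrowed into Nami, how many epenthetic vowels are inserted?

2

After substitution the input is /jɛɹŋ/.
The unsyllabifiable consonants are /ɹ/, /ŋ/; each receives one epenthetic vowel.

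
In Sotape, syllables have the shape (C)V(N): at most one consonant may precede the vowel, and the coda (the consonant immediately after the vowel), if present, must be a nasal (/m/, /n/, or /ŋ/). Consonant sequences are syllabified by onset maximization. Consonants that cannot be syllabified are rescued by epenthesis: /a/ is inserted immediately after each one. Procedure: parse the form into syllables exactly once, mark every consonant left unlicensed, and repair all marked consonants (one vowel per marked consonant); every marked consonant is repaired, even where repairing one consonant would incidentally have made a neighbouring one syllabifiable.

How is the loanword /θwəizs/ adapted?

The consonants /θ/, /z/, /s/ cannot be parsed into a legal (C)V(N) syllable (only a nasal (/m/, /n/, or /ŋ/) is licensed in coda position; onsets are limited to one consonant).
Epenthesis after each stranded consonant: /θ/ → /θa/, /z/ → /za/, /s/ → /sa/.

θawəizasa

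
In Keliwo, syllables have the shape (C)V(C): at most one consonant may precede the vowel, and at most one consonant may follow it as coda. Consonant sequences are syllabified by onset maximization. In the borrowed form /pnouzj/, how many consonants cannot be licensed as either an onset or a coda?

2

Syllabifying with onset maximization leaves /p/, /j/ stranded (at most one coda consonant is licensed; onsets are limited to one consonant).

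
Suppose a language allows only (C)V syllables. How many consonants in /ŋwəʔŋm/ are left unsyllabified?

The consonants /ŋ/, /ʔ/, /ŋ/, /m/ cannot be parsed into a legal (C)V syllable (no codas are permitted; onsets are limited to one consonant).

4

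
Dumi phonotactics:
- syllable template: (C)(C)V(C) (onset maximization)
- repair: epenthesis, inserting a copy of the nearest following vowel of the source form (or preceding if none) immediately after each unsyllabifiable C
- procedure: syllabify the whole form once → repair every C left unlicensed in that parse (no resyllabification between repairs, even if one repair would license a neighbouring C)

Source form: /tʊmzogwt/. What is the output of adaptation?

The consonants /w/, /t/ cannot be parsed into a legal (C)(C)V(C) syllable (at most one coda consonant is licensed; onsets may contain at most 2 consonants).
Epenthesis after each stranded consonant: /w/ → /wo/, /t/ → /to/.

tʊmzogwoto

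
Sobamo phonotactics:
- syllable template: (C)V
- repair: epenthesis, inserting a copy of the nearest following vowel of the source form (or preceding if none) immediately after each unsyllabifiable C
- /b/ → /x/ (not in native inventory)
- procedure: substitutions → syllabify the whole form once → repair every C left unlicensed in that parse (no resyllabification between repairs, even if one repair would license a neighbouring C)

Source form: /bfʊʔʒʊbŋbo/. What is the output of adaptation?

xʊfʊʔʊʒʊxoŋoxo

Substitution: /b/ → /x/, giving /xfʊʔʒʊxŋxo/.
Under (C)V, the unsyllabifiable consonants are /x/, /ʔ/, /x/, /ŋ/ (no codas are permitted; onsets are limited to one consonant).
Each unlicensed consonant becomes the onset of a new syllable: /x/ → /xʊ/, /ʔ/ → /ʔʊ/, /x/ → /xo/, /ŋ/ → /ŋo/.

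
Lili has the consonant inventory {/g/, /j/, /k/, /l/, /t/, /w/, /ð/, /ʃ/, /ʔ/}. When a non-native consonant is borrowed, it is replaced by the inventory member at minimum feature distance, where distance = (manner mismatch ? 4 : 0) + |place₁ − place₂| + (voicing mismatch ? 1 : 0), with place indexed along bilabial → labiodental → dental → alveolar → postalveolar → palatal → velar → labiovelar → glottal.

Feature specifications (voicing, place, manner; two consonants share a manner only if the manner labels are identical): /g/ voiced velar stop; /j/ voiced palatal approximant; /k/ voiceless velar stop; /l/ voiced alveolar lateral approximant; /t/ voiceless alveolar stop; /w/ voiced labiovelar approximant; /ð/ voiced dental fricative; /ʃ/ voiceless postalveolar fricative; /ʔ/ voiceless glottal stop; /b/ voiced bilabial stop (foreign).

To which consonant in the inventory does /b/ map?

t

/t/ is closest: same manner (stop), place distance 3 (bilabial→alveolar), voicing differs (+1); total 4. Next closest is /g/ at distance 6.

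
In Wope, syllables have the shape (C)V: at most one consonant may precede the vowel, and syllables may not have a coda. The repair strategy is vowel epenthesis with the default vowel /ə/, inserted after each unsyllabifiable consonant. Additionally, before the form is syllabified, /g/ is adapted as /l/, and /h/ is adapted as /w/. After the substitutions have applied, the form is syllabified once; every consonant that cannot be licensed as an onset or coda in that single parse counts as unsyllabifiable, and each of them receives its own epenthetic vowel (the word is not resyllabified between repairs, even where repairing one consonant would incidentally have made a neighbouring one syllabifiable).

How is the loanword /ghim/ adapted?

Substitution: /g/ → /l/, /h/ → /w/, giving /lwim/.
Syllabifying with onset maximization leaves /l/, /m/ stranded (no codas are permitted; onsets are limited to one consonant).
Epenthesis after each stranded consonant: /l/ → /lə/, /m/ → /mə/.

ləwimə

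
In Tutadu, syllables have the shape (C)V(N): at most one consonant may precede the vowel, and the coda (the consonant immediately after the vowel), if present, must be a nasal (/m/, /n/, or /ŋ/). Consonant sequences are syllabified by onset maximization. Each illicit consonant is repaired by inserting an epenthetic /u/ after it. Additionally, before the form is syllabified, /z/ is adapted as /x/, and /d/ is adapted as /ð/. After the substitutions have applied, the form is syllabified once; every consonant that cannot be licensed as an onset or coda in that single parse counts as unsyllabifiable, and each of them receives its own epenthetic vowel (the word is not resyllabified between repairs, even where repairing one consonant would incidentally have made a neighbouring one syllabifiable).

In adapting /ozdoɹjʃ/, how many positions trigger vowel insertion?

After substitution the input is /oxðoɹjʃ/.
The unsyllabifiable consonants are /x/, /ɹ/, /j/, /ʃ/; each receives one epenthetic vowel.

4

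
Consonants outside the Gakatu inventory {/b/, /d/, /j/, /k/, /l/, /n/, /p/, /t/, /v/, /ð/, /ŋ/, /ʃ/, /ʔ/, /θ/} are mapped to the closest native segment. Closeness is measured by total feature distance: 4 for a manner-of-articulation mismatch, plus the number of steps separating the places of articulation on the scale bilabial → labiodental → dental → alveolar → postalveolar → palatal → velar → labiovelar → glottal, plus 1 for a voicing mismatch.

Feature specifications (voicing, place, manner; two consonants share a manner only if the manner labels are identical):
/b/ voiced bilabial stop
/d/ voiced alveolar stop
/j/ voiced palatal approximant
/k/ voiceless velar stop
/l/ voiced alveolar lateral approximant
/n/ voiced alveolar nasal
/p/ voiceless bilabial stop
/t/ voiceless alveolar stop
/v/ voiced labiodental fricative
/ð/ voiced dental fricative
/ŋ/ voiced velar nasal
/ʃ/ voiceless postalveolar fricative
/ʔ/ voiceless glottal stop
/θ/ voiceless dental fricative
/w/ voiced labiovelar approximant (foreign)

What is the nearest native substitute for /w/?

/j/ is closest: same manner (approximant), place distance 2 (labiovelar→palatal), same voicing; total 2. Next closest is /ŋ/ at distance 5.

j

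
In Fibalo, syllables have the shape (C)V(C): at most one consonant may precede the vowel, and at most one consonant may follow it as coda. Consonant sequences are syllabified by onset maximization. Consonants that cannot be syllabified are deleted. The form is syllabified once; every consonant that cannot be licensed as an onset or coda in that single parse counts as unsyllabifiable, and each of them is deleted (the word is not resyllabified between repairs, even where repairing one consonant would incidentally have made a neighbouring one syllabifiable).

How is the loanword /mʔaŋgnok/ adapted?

ʔaŋnok

Syllabifying with onset maximization leaves /m/, /g/ stranded (at most one coda consonant is licensed; onsets are limited to one consonant).
Deletion applies to /m/, /g/.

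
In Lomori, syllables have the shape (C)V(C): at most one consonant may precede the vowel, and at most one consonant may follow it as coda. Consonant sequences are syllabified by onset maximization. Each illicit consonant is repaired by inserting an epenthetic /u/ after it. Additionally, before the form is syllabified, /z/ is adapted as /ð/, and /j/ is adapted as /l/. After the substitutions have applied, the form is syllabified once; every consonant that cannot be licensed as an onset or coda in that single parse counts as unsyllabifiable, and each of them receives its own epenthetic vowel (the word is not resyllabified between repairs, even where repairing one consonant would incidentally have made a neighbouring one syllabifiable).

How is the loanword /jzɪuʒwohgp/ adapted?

Substitution: /j/ → /l/, /z/ → /ð/, giving /lðɪuʒwohgp/.
The consonants /l/, /g/, /p/ cannot be parsed into a legal (C)V(C) syllable (at most one coda consonant is licensed; onsets are limited to one consonant).
Each unlicensed consonant becomes the onset of a new syllable: /l/ → /lu/, /g/ → /gu/, /p/ → /pu/.

luðɪuʒwohgupu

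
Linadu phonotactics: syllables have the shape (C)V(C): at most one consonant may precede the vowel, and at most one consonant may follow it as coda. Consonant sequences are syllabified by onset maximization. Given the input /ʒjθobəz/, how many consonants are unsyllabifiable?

2

The consonants /ʒ/, /j/ cannot be parsed into a legal (C)V(C) syllable (at most one coda consonant is licensed; onsets are limited to one consonant).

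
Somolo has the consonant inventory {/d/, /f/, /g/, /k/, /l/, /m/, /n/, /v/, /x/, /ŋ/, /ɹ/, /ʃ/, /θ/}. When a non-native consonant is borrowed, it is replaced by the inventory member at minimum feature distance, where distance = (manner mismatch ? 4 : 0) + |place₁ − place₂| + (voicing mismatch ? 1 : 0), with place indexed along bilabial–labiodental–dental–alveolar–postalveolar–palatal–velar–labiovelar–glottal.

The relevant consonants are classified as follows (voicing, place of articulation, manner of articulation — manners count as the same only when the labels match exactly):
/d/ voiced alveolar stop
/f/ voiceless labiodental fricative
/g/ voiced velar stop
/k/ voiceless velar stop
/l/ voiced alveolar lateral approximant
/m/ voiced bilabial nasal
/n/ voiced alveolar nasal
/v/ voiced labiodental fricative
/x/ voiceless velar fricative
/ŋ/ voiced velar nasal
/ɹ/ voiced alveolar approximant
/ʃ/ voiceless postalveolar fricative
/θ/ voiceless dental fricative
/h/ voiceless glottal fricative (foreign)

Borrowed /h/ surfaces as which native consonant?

/x/ is closest: same manner (fricative), place distance 2 (glottal→velar), same voicing; total 2. Next closest is /ʃ/ at distance 4.

x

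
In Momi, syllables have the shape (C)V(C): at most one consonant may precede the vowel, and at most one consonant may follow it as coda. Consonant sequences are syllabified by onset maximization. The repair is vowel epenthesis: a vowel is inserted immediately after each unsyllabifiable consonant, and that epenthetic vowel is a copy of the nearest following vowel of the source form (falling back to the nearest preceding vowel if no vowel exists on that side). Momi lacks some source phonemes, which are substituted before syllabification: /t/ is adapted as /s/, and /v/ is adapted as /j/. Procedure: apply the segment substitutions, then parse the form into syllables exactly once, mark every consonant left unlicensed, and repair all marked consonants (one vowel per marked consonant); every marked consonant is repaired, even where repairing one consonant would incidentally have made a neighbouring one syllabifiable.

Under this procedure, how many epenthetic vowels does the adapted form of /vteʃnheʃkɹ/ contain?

After substitution the input is /jseʃnheʃkɹ/.
The unsyllabifiable consonants are /j/, /n/, /k/, /ɹ/; each receives one epenthetic vowel.

4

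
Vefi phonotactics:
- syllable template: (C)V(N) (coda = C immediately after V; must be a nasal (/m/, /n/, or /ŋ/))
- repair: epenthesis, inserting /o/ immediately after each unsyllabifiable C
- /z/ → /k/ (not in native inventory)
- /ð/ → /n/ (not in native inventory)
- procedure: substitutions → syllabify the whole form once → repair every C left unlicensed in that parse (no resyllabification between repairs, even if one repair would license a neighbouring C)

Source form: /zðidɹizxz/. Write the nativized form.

konidoɹikoxoko

Substitution: /z/ → /k/, /ð/ → /n/, giving /knidɹikxk/.
Syllabifying with onset maximization leaves /k/, /d/, /k/, /x/, /k/ stranded (only a nasal (/m/, /n/, or /ŋ/) is licensed in coda position; onsets are limited to one consonant).
Inserting the epenthetic vowel yields /k/ → /ko/, /d/ → /do/, /k/ → /ko/, /x/ → /xo/, /k/ → /ko/.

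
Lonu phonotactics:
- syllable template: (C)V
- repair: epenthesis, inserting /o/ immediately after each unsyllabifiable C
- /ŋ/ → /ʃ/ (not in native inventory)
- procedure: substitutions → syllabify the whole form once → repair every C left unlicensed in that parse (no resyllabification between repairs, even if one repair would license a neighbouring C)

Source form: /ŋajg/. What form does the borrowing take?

Substitution: /ŋ/ → /ʃ/, giving /ʃajg/.
The consonants /j/, /g/ cannot be parsed into a legal (C)V syllable (no codas are permitted; onsets are limited to one consonant).
Each unlicensed consonant becomes the onset of a new syllable: /j/ → /jo/, /g/ → /go/.

ʃajogo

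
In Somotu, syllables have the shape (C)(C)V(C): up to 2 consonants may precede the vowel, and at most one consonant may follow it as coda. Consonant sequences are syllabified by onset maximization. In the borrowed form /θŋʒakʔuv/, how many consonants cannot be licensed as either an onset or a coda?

Syllabifying with onset maximization leaves /θ/ stranded (at most one coda consonant is licensed; onsets may contain at most 2 consonants).

1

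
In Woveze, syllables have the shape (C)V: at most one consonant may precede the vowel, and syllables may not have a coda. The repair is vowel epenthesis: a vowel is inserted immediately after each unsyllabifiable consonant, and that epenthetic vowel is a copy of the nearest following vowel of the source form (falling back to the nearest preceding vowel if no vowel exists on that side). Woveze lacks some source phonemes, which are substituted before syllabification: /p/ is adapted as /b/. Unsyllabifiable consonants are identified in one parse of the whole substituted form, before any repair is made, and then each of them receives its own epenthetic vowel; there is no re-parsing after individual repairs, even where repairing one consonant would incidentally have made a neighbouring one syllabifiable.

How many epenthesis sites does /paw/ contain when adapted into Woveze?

After substitution the input is /baw/.
The unsyllabifiable consonants are /w/; each receives one epenthetic vowel.

1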